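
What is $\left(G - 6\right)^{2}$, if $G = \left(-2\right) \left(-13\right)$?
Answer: $400$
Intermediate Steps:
$G = 26$
$\left(G - 6\right)^{2} = \left(26 - 6\right)^{2} = 20^{2} = 400$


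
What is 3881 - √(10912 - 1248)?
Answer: 3881 - 8*√151 ≈ 3782.7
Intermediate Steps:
3881 - √(10912 - 1248) = 3881 - √9664 = 3881 - 8*√151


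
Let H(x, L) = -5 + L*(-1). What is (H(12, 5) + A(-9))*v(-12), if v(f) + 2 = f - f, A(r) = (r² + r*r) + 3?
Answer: -310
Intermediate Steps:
H(x, L) = -5 - L
A(r) = 3 + 2*r² (A(r) = (r² + r²) + 3 = 2*r² + 3 = 3 + 2*r²)
v(f) = -2 (v(f) = -2 + (f - f) = -2 + 0 = -2)
(H(12, 5) + A(-9))*v(-12) = ((-5 - 1*5) + (3 + 2*(-9)²))*(-2) = ((-5 - 5) + (3 + 2*81))*(-2) = (-10 + (3 + 162))*(-2) = (-10 + 165)*(-2) = 155*(-2) = -310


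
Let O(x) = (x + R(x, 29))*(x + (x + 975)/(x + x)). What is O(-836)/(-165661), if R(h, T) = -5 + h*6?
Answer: -8187681867/276985192 ≈ -29.560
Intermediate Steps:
R(h, T) = -5 + 6*h
O(x) = (-5 + 7*x)*(x + (975 + x)/(2*x)) (O(x) = (x + (-5 + 6*x))*(x + (x + 975)/(x + x)) = (-5 + 7*x)*(x + (975 + x)/((2*x))) = (-5 + 7*x)*(x + (975 + x)*(1/(2*x))) = (-5 + 7*x)*(x + (975 + x)/(2*x)))
O(-836)/(-165661) = (3410 + 7*(-836)² - 4875/2/(-836) - 3/2*(-836))/(-165661) = (3410 + 7*698896 - 4875/2*(-1/836) + 1254)*(-1/165661) = (3410 + 4892272 + 4875/1672 + 1254)*(-1/165661) = (8187681867/1672)*(-1/165661) = -8187681867/276985192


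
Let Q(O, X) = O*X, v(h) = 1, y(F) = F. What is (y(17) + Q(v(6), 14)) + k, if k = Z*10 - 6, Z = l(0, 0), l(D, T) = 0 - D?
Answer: 25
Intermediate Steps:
l(D, T) = -D
Z = 0 (Z = -1*0 = 0)
k = -6 (k = 0*10 - 6 = 0 - 6 = -6)
(y(17) + Q(v(6), 14)) + k = (17 + 1*14) - 6 = (17 + 14) - 6 = 31 - 6 = 25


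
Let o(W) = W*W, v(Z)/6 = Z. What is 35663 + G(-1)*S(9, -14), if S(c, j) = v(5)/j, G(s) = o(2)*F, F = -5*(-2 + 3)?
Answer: 249941/7 ≈ 35706.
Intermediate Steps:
v(Z) = 6*Z
o(W) = W²
F = -5 (F = -5*1 = -5)
G(s) = -20 (G(s) = 2²*(-5) = 4*(-5) = -20)
S(c, j) = 30/j (S(c, j) = (6*5)/j = 30/j)
35663 + G(-1)*S(9, -14) = 35663 - 600/(-14) = 35663 - 600*(-1)/14 = 35663 - 20*(-15/7) = 35663 + 300/7 = 249941/7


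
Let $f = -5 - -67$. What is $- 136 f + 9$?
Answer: $-8423$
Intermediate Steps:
$f = 62$ ($f = -5 + 67 = 62$)
$- 136 f + 9 = \left(-136\right) 62 + 9 = -8432 + 9 = -8423$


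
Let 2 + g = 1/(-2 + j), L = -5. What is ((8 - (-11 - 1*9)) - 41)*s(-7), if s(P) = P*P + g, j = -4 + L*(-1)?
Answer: -598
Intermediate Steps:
j = 1 (j = -4 - 5*(-1) = -4 + 5 = 1)
g = -3 (g = -2 + 1/(-2 + 1) = -2 + 1/(-1) = -2 - 1 = -3)
s(P) = -3 + P² (s(P) = P*P - 3 = P² - 3 = -3 + P²)
((8 - (-11 - 1*9)) - 41)*s(-7) = ((8 - (-11 - 1*9)) - 41)*(-3 + (-7)²) = ((8 - (-11 - 9)) - 41)*(-3 + 49) = ((8 - 1*(-20)) - 41)*46 = ((8 + 20) - 41)*46 = (28 - 41)*46 = -13*46 = -598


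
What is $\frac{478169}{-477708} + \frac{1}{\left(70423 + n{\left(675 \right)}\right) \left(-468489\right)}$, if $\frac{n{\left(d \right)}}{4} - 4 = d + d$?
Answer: $- \frac{269670141930389}{269410154480236} \approx -1.001$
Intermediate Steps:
$n{\left(d \right)} = 16 + 8 d$ ($n{\left(d \right)} = 16 + 4 \left(d + d\right) = 16 + 4 \cdot 2 d = 16 + 8 d$)
$\frac{478169}{-477708} + \frac{1}{\left(70423 + n{\left(675 \right)}\right) \left(-468489\right)} = \frac{478169}{-477708} + \frac{1}{\left(70423 + \left(16 + 8 \cdot 675\right)\right) \left(-468489\right)} = 478169 \left(- \frac{1}{477708}\right) + \frac{1}{70423 + \left(16 + 5400\right)} \left(- \frac{1}{468489}\right) = - \frac{478169}{477708} + \frac{1}{70423 + 5416} \left(- \frac{1}{468489}\right) = - \frac{478169}{477708} + \frac{1}{75839} \left(- \frac{1}{468489}\right) = - \frac{478169}{477708} - \frac{1}{35529737271} = - \frac{269670141930389}{269410154480236}$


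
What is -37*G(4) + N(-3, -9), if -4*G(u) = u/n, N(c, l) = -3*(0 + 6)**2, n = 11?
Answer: -1151/11 ≈ -104.64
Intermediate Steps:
N(c, l) = -108 (N(c, l) = -3*6**2 = -3*36 = -108)
G(u) = -u/44 (G(u) = -u/(4*11) = -u/44)
-37*G(4) + N(-3, -9) = -(-37)*4/44 - 108 = -37*(-1/11) - 108 = 37/11 - 108 = -1151/11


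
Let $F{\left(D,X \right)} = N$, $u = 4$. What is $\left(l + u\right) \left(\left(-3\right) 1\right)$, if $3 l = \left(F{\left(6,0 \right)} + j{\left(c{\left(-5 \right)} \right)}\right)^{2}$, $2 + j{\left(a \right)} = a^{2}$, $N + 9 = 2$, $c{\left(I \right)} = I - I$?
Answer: $-93$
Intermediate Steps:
$c{\left(I \right)} = 0$
$N = -7$ ($N = -9 + 2 = -7$)
$j{\left(a \right)} = -2 + a^{2}$
$F{\left(D,X \right)} = -7$
$l = 27$ ($l = \frac{\left(-7 - \left(2 - 0^{2}\right)\right)^{2}}{3} = \frac{\left(-7 + \left(-2 + 0\right)\right)^{2}}{3} = \frac{\left(-7 - 2\right)^{2}}{3} = \frac{\left(-9\right)^{2}}{3} = \frac{1}{3} \cdot 81 = 27$)
$\left(l + u\right) \left(\left(-3\right) 1\right) = \left(27 + 4\right) \left(\left(-3\right) 1\right) = 31 \left(-3\right) = -93$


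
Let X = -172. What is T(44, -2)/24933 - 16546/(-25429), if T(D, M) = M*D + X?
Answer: 405929878/634021257 ≈ 0.64025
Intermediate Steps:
T(D, M) = -172 + D*M (T(D, M) = M*D - 172 = D*M - 172 = -172 + D*M)
T(44, -2)/24933 - 16546/(-25429) = (-172 + 44*(-2))/24933 - 16546/(-25429) = (-172 - 88)*(1/24933) - 16546*(-1/25429) = -260*1/24933 + 16546/25429 = -260/24933 + 16546/25429 = 405929878/634021257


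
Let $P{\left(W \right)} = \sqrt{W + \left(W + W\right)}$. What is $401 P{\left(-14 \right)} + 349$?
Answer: $349 + 401 i \sqrt{42} \approx 349.0 + 2598.8 i$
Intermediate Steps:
$P{\left(W \right)} = \sqrt{3} \sqrt{W}$ ($P{\left(W \right)} = \sqrt{W + 2 W} = \sqrt{3 W} = \sqrt{3} \sqrt{W}$)
$401 P{\left(-14 \right)} + 349 = 401 \sqrt{3} \sqrt{-14} + 349 = 401 \sqrt{3} i \sqrt{14} + 349 = 401 i \sqrt{42} + 349 = 349 + 401 i \sqrt{42}$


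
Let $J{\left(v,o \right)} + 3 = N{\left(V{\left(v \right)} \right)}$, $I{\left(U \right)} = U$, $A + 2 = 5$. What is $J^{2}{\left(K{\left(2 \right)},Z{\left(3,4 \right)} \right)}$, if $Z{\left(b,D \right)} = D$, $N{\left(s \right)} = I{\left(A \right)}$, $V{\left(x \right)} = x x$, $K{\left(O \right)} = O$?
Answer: $0$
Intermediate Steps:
$A = 3$ ($A = -2 + 5 = 3$)
$V{\left(x \right)} = x^{2}$
$N{\left(s \right)} = 3$
$J{\left(v,o \right)} = 0$ ($J{\left(v,o \right)} = -3 + 3 = 0$)
$J^{2}{\left(K{\left(2 \right)},Z{\left(3,4 \right)} \right)} = 0^{2} = 0$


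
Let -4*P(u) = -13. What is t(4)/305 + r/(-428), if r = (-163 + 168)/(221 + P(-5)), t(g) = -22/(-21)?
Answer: 231057/68305055 ≈ 0.0033827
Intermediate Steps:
P(u) = 13/4 (P(u) = -¼*(-13) = 13/4)
t(g) = 22/21 (t(g) = -22*(-1/21) = 22/21)
r = 20/897 (r = (-163 + 168)/(221 + 13/4) = 5/(897/4) = 5*(4/897) = 20/897 ≈ 0.022297)
t(4)/305 + r/(-428) = (22/21)/305 + (20/897)/(-428) = (22/21)*(1/305) + (20/897)*(-1/428) = 22/6405 - 5/95979 = 231057/68305055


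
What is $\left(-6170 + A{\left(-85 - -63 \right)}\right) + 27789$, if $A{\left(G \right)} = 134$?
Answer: $21753$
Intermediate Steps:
$\left(-6170 + A{\left(-85 - -63 \right)}\right) + 27789 = \left(-6170 + 134\right) + 27789 = -6036 + 27789 = 21753$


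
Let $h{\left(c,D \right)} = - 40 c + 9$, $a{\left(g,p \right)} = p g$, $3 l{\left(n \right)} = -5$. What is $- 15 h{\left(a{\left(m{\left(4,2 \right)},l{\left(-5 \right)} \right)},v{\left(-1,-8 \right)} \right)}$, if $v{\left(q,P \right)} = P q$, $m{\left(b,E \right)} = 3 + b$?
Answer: $-7135$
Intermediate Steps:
$l{\left(n \right)} = - \frac{5}{3}$ ($l{\left(n \right)} = \frac{1}{3} \left(-5\right) = - \frac{5}{3}$)
$a{\left(g,p \right)} = g p$
$h{\left(c,D \right)} = 9 - 40 c$
$- 15 h{\left(a{\left(m{\left(4,2 \right)},l{\left(-5 \right)} \right)},v{\left(-1,-8 \right)} \right)} = - 15 \left(9 - 40 \left(3 + 4\right) \left(- \frac{5}{3}\right)\right) = - 15 \left(9 - 40 \cdot 7 \left(- \frac{5}{3}\right)\right) = - 15 \left(9 - - \frac{1400}{3}\right) = - 15 \left(9 + \frac{1400}{3}\right) = \left(-15\right) \frac{1427}{3} = -7135$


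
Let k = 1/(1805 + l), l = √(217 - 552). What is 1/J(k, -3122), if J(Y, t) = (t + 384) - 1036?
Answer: -1/3774 ≈ -0.00026497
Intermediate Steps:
l = I*√335 (l = √(-335) = I*√335 ≈ 18.303*I)
k = 1/(1805 + I*√335) ≈ 0.00055396 - 5.617e-6*I
J(Y, t) = -652 + t (J(Y, t) = (384 + t) - 1036 = -652 + t)
1/J(k, -3122) = 1/(-652 - 3122) = 1/(-3774) = -1/3774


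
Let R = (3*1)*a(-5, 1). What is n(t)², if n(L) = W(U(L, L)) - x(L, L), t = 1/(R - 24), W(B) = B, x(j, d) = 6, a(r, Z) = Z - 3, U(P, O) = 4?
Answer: 4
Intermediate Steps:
a(r, Z) = -3 + Z
R = -6 (R = (3*1)*(-3 + 1) = 3*(-2) = -6)
t = -1/30 (t = 1/(-6 - 24) = 1/(-30) = -1/30 ≈ -0.033333)
n(L) = -2 (n(L) = 4 - 1*6 = 4 - 6 = -2)
n(t)² = (-2)² = 4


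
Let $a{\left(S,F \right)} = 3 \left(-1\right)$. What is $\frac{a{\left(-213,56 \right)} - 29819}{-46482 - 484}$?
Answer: $\frac{14911}{23483} \approx 0.63497$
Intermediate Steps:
$a{\left(S,F \right)} = -3$
$\frac{a{\left(-213,56 \right)} - 29819}{-46482 - 484} = \frac{-3 - 29819}{-46482 - 484} = - \frac{29822}{-46966} = \left(-29822\right) \left(- \frac{1}{46966}\right) = \frac{14911}{23483}$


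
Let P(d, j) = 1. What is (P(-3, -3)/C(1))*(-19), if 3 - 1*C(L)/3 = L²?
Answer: -19/6 ≈ -3.1667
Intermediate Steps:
C(L) = 9 - 3*L²
(P(-3, -3)/C(1))*(-19) = (1/(9 - 3*1²))*(-19) = (1/(9 - 3*1))*(-19) = (1/(9 - 3))*(-19) = (1/6)*(-19) = ((⅙)*1)*(-19) = (⅙)*(-19) = -19/6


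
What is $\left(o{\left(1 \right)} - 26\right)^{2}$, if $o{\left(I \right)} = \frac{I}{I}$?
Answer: $625$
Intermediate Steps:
$o{\left(I \right)} = 1$
$\left(o{\left(1 \right)} - 26\right)^{2} = \left(1 - 26\right)^{2} = \left(-25\right)^{2} = 625$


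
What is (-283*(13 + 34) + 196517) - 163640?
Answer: 19576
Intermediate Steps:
(-283*(13 + 34) + 196517) - 163640 = (-283*47 + 196517) - 163640 = (-13301 + 196517) - 163640 = 183216 - 163640 = 19576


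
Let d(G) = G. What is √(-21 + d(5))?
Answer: 4*I ≈ 4.0*I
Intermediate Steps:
√(-21 + d(5)) = √(-21 + 5) = √(-16) = 4*I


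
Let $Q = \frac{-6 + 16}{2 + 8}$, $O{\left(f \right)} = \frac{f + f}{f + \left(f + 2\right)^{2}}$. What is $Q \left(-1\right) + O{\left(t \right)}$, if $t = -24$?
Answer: $- \frac{127}{115} \approx -1.1043$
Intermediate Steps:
$O{\left(f \right)} = \frac{2 f}{f + \left(2 + f\right)^{2}}$
$Q = 1$ ($Q = \frac{10}{10} = 10 \cdot \frac{1}{10} = 1$)
$Q \left(-1\right) + O{\left(t \right)} = 1 \left(-1\right) + 2 \left(-24\right) \frac{1}{-24 + \left(2 - 24\right)^{2}} = -1 + 2 \left(-24\right) \frac{1}{-24 + \left(-22\right)^{2}} = -1 + 2 \left(-24\right) \frac{1}{-24 + 484} = -1 + 2 \left(-24\right) \frac{1}{460} = -1 - \frac{12}{115} = - \frac{127}{115}$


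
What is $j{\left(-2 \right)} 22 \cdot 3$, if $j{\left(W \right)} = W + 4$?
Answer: $132$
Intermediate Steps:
$j{\left(W \right)} = 4 + W$
$j{\left(-2 \right)} 22 \cdot 3 = \left(4 - 2\right) 22 \cdot 3 = 2 \cdot 22 \cdot 3 = 44 \cdot 3 = 132$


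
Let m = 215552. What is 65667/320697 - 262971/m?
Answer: -23393119201/23042293248 ≈ -1.0152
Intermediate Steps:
65667/320697 - 262971/m = 65667/320697 - 262971/215552 = 65667*(1/320697) - 262971*1/215552 = 21889/106899 - 262971/215552 = -23393119201/23042293248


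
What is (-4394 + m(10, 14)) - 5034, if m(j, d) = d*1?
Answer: -9414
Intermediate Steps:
m(j, d) = d
(-4394 + m(10, 14)) - 5034 = (-4394 + 14) - 5034 = -4380 - 5034 = -9414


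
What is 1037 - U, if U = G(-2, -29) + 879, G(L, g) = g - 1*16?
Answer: 203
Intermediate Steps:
G(L, g) = -16 + g (G(L, g) = g - 16 = -16 + g)
U = 834 (U = (-16 - 29) + 879 = -45 + 879 = 834)
1037 - U = 1037 - 1*834 = 1037 - 834 = 203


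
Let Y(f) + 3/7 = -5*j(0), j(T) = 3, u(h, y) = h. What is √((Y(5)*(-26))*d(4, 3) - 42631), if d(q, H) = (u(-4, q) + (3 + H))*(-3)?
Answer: I*√2206855/7 ≈ 212.22*I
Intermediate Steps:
d(q, H) = 3 - 3*H (d(q, H) = (-4 + (3 + H))*(-3) = (-1 + H)*(-3) = 3 - 3*H)
Y(f) = -108/7 (Y(f) = -3/7 - 5*3 = -3/7 - 15 = -108/7)
√((Y(5)*(-26))*d(4, 3) - 42631) = √((-108/7*(-26))*(3 - 3*3) - 42631) = √(2808*(3 - 9)/7 - 42631) = √((2808/7)*(-6) - 42631) = √(-16848/7 - 42631) = √(-315265/7) = I*√2206855/7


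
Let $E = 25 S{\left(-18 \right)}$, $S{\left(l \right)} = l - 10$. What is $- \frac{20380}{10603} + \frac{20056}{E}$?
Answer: $- \frac{56729942}{1855525} \approx -30.574$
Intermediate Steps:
$S{\left(l \right)} = -10 + l$ ($S{\left(l \right)} = l - 10 = -10 + l$)
$E = -700$ ($E = 25 \left(-10 - 18\right) = 25 \left(-28\right) = -700$)
$- \frac{20380}{10603} + \frac{20056}{E} = - \frac{20380}{10603} + \frac{20056}{-700} = \left(-20380\right) \frac{1}{10603} + 20056 \left(- \frac{1}{700}\right) = - \frac{20380}{10603} - \frac{5014}{175} = - \frac{56729942}{1855525}$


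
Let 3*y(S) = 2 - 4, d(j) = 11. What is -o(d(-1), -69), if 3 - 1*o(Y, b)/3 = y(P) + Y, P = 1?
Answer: 22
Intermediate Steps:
y(S) = -⅔ (y(S) = (2 - 4)/3 = (⅓)*(-2) = -⅔)
o(Y, b) = 11 - 3*Y (o(Y, b) = 9 - 3*(-⅔ + Y) = 9 + (2 - 3*Y) = 11 - 3*Y)
-o(d(-1), -69) = -(11 - 3*11) = -(11 - 33) = -1*(-22) = 22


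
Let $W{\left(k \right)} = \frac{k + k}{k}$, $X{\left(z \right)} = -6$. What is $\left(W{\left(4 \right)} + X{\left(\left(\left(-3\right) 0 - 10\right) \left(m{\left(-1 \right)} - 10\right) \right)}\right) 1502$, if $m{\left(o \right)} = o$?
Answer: $-6008$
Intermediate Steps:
$W{\left(k \right)} = 2$ ($W{\left(k \right)} = \frac{2 k}{k} = 2$)
$\left(W{\left(4 \right)} + X{\left(\left(\left(-3\right) 0 - 10\right) \left(m{\left(-1 \right)} - 10\right) \right)}\right) 1502 = \left(2 - 6\right) 1502 = \left(-4\right) 1502 = -6008$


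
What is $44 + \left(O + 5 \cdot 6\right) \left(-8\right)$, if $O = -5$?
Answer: $-156$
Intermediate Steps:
$44 + \left(O + 5 \cdot 6\right) \left(-8\right) = 44 + \left(-5 + 5 \cdot 6\right) \left(-8\right) = 44 + \left(-5 + 30\right) \left(-8\right) = 44 + 25 \left(-8\right) = 44 - 200 = -156$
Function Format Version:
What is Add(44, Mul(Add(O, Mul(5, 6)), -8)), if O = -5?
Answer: -156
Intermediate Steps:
Add(44, Mul(Add(O, Mul(5, 6)), -8)) = Add(44, Mul(Add(-5, Mul(5, 6)), -8)) = Add(44, Mul(Add(-5, 30), -8)) = Add(44, Mul(25, -8)) = Add(44, -200) = -156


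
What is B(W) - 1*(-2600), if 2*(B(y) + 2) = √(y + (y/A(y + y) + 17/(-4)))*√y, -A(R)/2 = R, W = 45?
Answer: 2598 + 27*√10/4 ≈ 2619.3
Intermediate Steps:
A(R) = -2*R
B(y) = -2 + √y*√(-9/2 + y)/2 (B(y) = -2 + (√(y + (y/((-2*(y + y))) + 17/(-4)))*√y)/2 = -2 + (√(y + (y/((-4*y)) + 17*(-¼)))*√y)/2 = -2 + (√(y + (y/((-4*y)) - 17/4))*√y)/2 = -2 + (√(y + (y*(-1/(4*y)) - 17/4))*√y)/2 = -2 + (√(y + (-¼ - 17/4))*√y)/2 = -2 + (√(y - 9/2)*√y)/2 = -2 + (√(-9/2 + y)*√y)/2 = -2 + (√y*√(-9/2 + y))/2 = -2 + √y*√(-9/2 + y)/2)
B(W) - 1*(-2600) = (-2 + √2*√45*√(-9 + 2*45)/4) - 1*(-2600) = (-2 + √2*(3*√5)*√(-9 + 90)/4) + 2600 = (-2 + √2*(3*√5)*√81/4) + 2600 = (-2 + (¼)*√2*(3*√5)*9) + 2600 = (-2 + 27*√10/4) + 2600 = 2598 + 27*√10/4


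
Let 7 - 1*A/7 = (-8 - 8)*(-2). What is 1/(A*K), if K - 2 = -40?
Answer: 1/6650 ≈ 0.00015038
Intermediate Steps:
K = -38 (K = 2 - 40 = -38)
A = -175 (A = 49 - 7*(-8 - 8)*(-2) = 49 - (-112)*(-2) = 49 - 7*32 = 49 - 224 = -175)
1/(A*K) = 1/(-175*(-38)) = 1/6650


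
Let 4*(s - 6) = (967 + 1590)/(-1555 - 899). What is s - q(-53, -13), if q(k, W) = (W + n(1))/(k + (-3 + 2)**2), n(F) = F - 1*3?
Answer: 695597/127608 ≈ 5.4510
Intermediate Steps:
n(F) = -3 + F (n(F) = F - 3 = -3 + F)
q(k, W) = (-2 + W)/(1 + k) (q(k, W) = (W + (-3 + 1))/(k + (-3 + 2)**2) = (W - 2)/(k + (-1)**2) = (-2 + W)/(k + 1) = (-2 + W)/(1 + k))
s = 56339/9816 (s = 6 + ((967 + 1590)/(-1555 - 899))/4 = 6 + (2557/(-2454))/4 = 6 + (2557*(-1/2454))/4 = 6 + (1/4)*(-2557/2454) = 6 - 2557/9816 = 56339/9816 ≈ 5.7395)
s - q(-53, -13) = 56339/9816 - (-2 - 13)/(1 - 53) = 56339/9816 - (-15)/(-52) = 56339/9816 - (-1)*(-15)/52 = 56339/9816 - 1*15/52 = 56339/9816 - 15/52 = 695597/127608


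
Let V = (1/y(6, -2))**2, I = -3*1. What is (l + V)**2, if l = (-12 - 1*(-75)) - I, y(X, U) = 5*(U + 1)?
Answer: 2725801/625 ≈ 4361.3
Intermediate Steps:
y(X, U) = 5 + 5*U (y(X, U) = 5*(1 + U) = 5 + 5*U)
I = -3
l = 66 (l = (-12 - 1*(-75)) - 1*(-3) = (-12 + 75) + 3 = 63 + 3 = 66)
V = 1/25 (V = (1/(5 + 5*(-2)))**2 = (1/(5 - 10))**2 = (1/(-5))**2 = (-1/5)**2 = 1/25 ≈ 0.040000)
(l + V)**2 = (66 + 1/25)**2 = (1651/25)**2 = 2725801/625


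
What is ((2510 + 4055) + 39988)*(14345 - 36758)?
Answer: -1043392389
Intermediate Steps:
((2510 + 4055) + 39988)*(14345 - 36758) = (6565 + 39988)*(-22413) = 46553*(-22413) = -1043392389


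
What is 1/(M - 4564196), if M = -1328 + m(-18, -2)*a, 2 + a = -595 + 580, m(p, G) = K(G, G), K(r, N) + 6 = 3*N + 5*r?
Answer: -1/4565150 ≈ -2.1905e-7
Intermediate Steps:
K(r, N) = -6 + 3*N + 5*r (K(r, N) = -6 + (3*N + 5*r) = -6 + 3*N + 5*r)
m(p, G) = -6 + 8*G (m(p, G) = -6 + 3*G + 5*G = -6 + 8*G)
a = -17 (a = -2 + (-595 + 580) = -2 - 15 = -17)
M = -954 (M = -1328 + (-6 + 8*(-2))*(-17) = -1328 + (-6 - 16)*(-17) = -1328 - 22*(-17) = -1328 + 374 = -954)
1/(M - 4564196) = 1/(-954 - 4564196) = 1/(-4565150) = -1/4565150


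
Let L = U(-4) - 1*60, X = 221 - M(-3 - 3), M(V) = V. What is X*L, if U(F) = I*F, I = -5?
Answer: -9080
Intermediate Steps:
U(F) = -5*F
X = 227 (X = 221 - (-3 - 3) = 221 - 1*(-6) = 221 + 6 = 227)
L = -40 (L = -5*(-4) - 1*60 = 20 - 60 = -40)
X*L = 227*(-40) = -9080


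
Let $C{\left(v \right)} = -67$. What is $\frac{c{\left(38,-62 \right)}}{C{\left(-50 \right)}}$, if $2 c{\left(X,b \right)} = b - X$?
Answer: $\frac{50}{67} \approx 0.74627$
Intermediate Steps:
$c{\left(X,b \right)} = \frac{b}{2} - \frac{X}{2}$ ($c{\left(X,b \right)} = \frac{b - X}{2} = \frac{b}{2} - \frac{X}{2}$)
$\frac{c{\left(38,-62 \right)}}{C{\left(-50 \right)}} = \frac{\frac{1}{2} \left(-62\right) - 19}{-67} = \left(-31 - 19\right) \left(- \frac{1}{67}\right) = \left(-50\right) \left(- \frac{1}{67}\right) = \frac{50}{67}$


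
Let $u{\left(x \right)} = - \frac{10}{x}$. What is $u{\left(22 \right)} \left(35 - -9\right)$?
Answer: $-20$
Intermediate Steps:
$u{\left(22 \right)} \left(35 - -9\right) = - \frac{10}{22} \left(35 - -9\right) = \left(-10\right) \frac{1}{22} \left(35 + 9\right) = \left(- \frac{5}{11}\right) 44 = -20$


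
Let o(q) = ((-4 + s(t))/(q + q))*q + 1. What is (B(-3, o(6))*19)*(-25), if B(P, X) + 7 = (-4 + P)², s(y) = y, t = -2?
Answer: -19950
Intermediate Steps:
o(q) = -2 (o(q) = ((-4 - 2)/(q + q))*q + 1 = (-6*1/(2*q))*q + 1 = (-3/q)*q + 1 = -3 + 1 = -2)
B(P, X) = -7 + (-4 + P)²
(B(-3, o(6))*19)*(-25) = ((-7 + (-4 - 3)²)*19)*(-25) = ((-7 + (-7)²)*19)*(-25) = ((-7 + 49)*19)*(-25) = (42*19)*(-25) = 798*(-25) = -19950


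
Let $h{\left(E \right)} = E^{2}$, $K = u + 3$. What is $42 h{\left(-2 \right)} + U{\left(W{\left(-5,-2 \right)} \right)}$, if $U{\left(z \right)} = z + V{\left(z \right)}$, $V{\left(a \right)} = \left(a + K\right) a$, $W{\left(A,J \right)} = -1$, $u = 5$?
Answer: $160$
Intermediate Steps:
$K = 8$ ($K = 5 + 3 = 8$)
$V{\left(a \right)} = a \left(8 + a\right)$ ($V{\left(a \right)} = \left(a + 8\right) a = \left(8 + a\right) a = a \left(8 + a\right)$)
$U{\left(z \right)} = z + z \left(8 + z\right)$
$42 h{\left(-2 \right)} + U{\left(W{\left(-5,-2 \right)} \right)} = 42 \left(-2\right)^{2} - \left(9 - 1\right) = 42 \cdot 4 - 8 = 168 - 8 = 160$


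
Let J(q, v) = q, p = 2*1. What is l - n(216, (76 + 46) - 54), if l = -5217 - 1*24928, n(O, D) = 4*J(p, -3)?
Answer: -30153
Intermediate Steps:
p = 2
n(O, D) = 8 (n(O, D) = 4*2 = 8)
l = -30145 (l = -5217 - 24928 = -30145)
l - n(216, (76 + 46) - 54) = -30145 - 1*8 = -30145 - 8 = -30153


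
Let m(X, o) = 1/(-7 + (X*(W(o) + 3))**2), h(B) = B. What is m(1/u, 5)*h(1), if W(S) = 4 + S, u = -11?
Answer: -121/703 ≈ -0.17212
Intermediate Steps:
m(X, o) = 1/(-7 + X**2*(7 + o)**2) (m(X, o) = 1/(-7 + (X*((4 + o) + 3))**2) = 1/(-7 + (X*(7 + o))**2) = 1/(-7 + X**2*(7 + o)**2))
m(1/u, 5)*h(1) = 1/(-7 + (1/(-11))**2*(7 + 5)**2) = 1/(-7 + (-1/11)**2*12**2) = 1/(-7 + (1/121)*144) = 1/(-7 + 144/121) = 1/(-703/121) = -121/703*1 = -121/703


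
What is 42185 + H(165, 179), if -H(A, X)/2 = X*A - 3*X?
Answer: -15811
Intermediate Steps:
H(A, X) = 6*X - 2*A*X (H(A, X) = -2*(X*A - 3*X) = -2*(A*X - 3*X) = -2*(-3*X + A*X) = 6*X - 2*A*X)
42185 + H(165, 179) = 42185 + 2*179*(3 - 1*165) = 42185 + 2*179*(3 - 165) = 42185 + 2*179*(-162) = 42185 - 57996 = -15811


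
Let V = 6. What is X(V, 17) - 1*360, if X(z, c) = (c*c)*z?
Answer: 1374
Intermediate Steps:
X(z, c) = z*c**2 (X(z, c) = c**2*z = z*c**2)
X(V, 17) - 1*360 = 6*17**2 - 1*360 = 6*289 - 360 = 1734 - 360 = 1374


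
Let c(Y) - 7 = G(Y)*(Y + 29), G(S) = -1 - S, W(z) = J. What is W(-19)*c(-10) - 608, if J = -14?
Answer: -3100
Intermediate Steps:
W(z) = -14
c(Y) = 7 + (-1 - Y)*(29 + Y) (c(Y) = 7 + (-1 - Y)*(Y + 29) = 7 + (-1 - Y)*(29 + Y))
W(-19)*c(-10) - 608 = -14*(-22 - 1*(-10)² - 30*(-10)) - 608 = -14*(-22 - 1*100 + 300) - 608 = -14*(-22 - 100 + 300) - 608 = -14*178 - 608 = -2492 - 608 = -3100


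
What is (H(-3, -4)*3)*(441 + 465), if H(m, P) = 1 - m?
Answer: 10872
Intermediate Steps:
(H(-3, -4)*3)*(441 + 465) = ((1 - 1*(-3))*3)*(441 + 465) = ((1 + 3)*3)*906 = (4*3)*906 = 12*906 = 10872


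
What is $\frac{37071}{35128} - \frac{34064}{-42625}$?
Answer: $\frac{2776751567}{1497331000} \approx 1.8545$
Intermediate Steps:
$\frac{37071}{35128} - \frac{34064}{-42625} = 37071 \cdot \frac{1}{35128} - - \frac{34064}{42625} = \frac{37071}{35128} + \frac{34064}{42625} = \frac{2776751567}{1497331000}$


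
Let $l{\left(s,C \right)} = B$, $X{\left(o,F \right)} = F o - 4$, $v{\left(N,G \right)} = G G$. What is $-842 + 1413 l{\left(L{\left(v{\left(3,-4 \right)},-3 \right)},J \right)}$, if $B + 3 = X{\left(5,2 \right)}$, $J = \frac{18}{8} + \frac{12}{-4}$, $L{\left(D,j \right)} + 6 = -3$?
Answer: $3397$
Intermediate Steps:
$v{\left(N,G \right)} = G^{2}$
$L{\left(D,j \right)} = -9$ ($L{\left(D,j \right)} = -6 - 3 = -9$)
$J = - \frac{3}{4}$ ($J = 18 \cdot \frac{1}{8} + 12 \left(- \frac{1}{4}\right) = \frac{9}{4} - 3 = - \frac{3}{4} \approx -0.75$)
$X{\left(o,F \right)} = -4 + F o$
$B = 3$ ($B = -3 + \left(-4 + 2 \cdot 5\right) = -3 + \left(-4 + 10\right) = -3 + 6 = 3$)
$l{\left(s,C \right)} = 3$
$-842 + 1413 l{\left(L{\left(v{\left(3,-4 \right)},-3 \right)},J \right)} = -842 + 1413 \cdot 3 = -842 + 4239 = 3397$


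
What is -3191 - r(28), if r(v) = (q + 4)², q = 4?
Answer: -3255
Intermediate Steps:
r(v) = 64 (r(v) = (4 + 4)² = 8² = 64)
-3191 - r(28) = -3191 - 1*64 = -3191 - 64 = -3255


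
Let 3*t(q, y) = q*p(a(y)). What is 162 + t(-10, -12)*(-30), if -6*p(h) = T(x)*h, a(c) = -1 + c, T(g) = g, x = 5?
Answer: 3736/3 ≈ 1245.3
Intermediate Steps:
p(h) = -5*h/6
t(q, y) = q*(⅚ - 5*y/6)/3 (t(q, y) = (q*(-5*(-1 + y)/6))/3 = (q*(⅚ - 5*y/6))/3 = q*(⅚ - 5*y/6)/3)
162 + t(-10, -12)*(-30) = 162 + ((5/18)*(-10)*(1 - 1*(-12)))*(-30) = 162 + ((5/18)*(-10)*(1 + 12))*(-30) = 162 + ((5/18)*(-10)*13)*(-30) = 162 - 325/9*(-30) = 162 + 3250/3 = 3736/3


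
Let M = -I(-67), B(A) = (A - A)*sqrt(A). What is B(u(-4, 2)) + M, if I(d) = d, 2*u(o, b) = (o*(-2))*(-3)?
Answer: 67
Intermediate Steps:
u(o, b) = 3*o (u(o, b) = ((o*(-2))*(-3))/2 = (-2*o*(-3))/2 = (6*o)/2 = 3*o)
B(A) = 0 (B(A) = 0*sqrt(A) = 0)
M = 67 (M = -1*(-67) = 67)
B(u(-4, 2)) + M = 0 + 67 = 67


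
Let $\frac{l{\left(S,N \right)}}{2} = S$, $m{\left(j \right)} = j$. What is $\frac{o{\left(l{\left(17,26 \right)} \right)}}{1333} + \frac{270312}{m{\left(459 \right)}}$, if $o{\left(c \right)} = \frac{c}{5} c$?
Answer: $\frac{600720028}{1019745} \approx 589.09$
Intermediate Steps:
$l{\left(S,N \right)} = 2 S$
$o{\left(c \right)} = \frac{c^{2}}{5}$ ($o{\left(c \right)} = \frac{c}{5} c = \frac{c^{2}}{5}$)
$\frac{o{\left(l{\left(17,26 \right)} \right)}}{1333} + \frac{270312}{m{\left(459 \right)}} = \frac{\frac{1}{5} \left(2 \cdot 17\right)^{2}}{1333} + \frac{270312}{459} = \frac{34^{2}}{5} \cdot \frac{1}{1333} + 270312 \cdot \frac{1}{459} = \frac{1}{5} \cdot 1156 \cdot \frac{1}{1333} + \frac{90104}{153} = \frac{1156}{5} \cdot \frac{1}{1333} + \frac{90104}{153} = \frac{1156}{6665} + \frac{90104}{153} = \frac{600720028}{1019745}$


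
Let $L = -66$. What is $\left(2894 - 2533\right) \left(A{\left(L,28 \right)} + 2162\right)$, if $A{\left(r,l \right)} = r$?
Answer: $756656$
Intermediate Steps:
$\left(2894 - 2533\right) \left(A{\left(L,28 \right)} + 2162\right) = \left(2894 - 2533\right) \left(-66 + 2162\right) = 361 \cdot 2096 = 756656$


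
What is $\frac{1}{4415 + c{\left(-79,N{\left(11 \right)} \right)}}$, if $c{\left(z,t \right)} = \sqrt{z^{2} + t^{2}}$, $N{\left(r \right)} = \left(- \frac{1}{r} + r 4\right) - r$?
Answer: $\frac{106843}{471534604} - \frac{4631 \sqrt{5}}{2357673020} \approx 0.00022219$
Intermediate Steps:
$N{\left(r \right)} = - \frac{1}{r} + 3 r$ ($N{\left(r \right)} = \left(- \frac{1}{r} + 4 r\right) - r = - \frac{1}{r} + 3 r$)
$c{\left(z,t \right)} = \sqrt{t^{2} + z^{2}}$
$\frac{1}{4415 + c{\left(-79,N{\left(11 \right)} \right)}} = \frac{1}{4415 + \sqrt{\left(- \frac{1}{11} + 3 \cdot 11\right)^{2} + \left(-79\right)^{2}}} = \frac{1}{4415 + \sqrt{\left(\left(-1\right) \frac{1}{11} + 33\right)^{2} + 6241}} = \frac{1}{4415 + \sqrt{\left(- \frac{1}{11} + 33\right)^{2} + 6241}} = \frac{1}{4415 + \sqrt{\left(\frac{362}{11}\right)^{2} + 6241}} = \frac{1}{4415 + \sqrt{\frac{131044}{121} + 6241}} = \frac{1}{4415 + \sqrt{\frac{886205}{121}}} = \frac{1}{4415 + \frac{421 \sqrt{5}}{11}}$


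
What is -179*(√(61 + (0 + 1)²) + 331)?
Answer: -59249 - 179*√62 ≈ -60658.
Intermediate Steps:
-179*(√(61 + (0 + 1)²) + 331) = -179*(√(61 + 1²) + 331) = -179*(√(61 + 1) + 331) = -179*(√62 + 331) = -179*(331 + √62) = -59249 - 179*√62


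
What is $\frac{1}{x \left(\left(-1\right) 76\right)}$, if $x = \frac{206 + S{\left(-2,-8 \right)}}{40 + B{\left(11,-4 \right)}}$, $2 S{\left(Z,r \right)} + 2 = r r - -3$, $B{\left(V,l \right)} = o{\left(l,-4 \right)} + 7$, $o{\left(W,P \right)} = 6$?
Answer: $- \frac{1}{342} \approx -0.002924$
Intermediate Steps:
$B{\left(V,l \right)} = 13$ ($B{\left(V,l \right)} = 6 + 7 = 13$)
$S{\left(Z,r \right)} = \frac{1}{2} + \frac{r^{2}}{2}$ ($S{\left(Z,r \right)} = -1 + \frac{r r - -3}{2} = -1 + \frac{r^{2} + 3}{2} = -1 + \frac{3 + r^{2}}{2} = -1 + \left(\frac{3}{2} + \frac{r^{2}}{2}\right) = \frac{1}{2} + \frac{r^{2}}{2}$)
$x = \frac{9}{2}$ ($x = \frac{206 + \left(\frac{1}{2} + \frac{\left(-8\right)^{2}}{2}\right)}{40 + 13} = \frac{206 + \left(\frac{1}{2} + \frac{1}{2} \cdot 64\right)}{53} = \left(206 + \left(\frac{1}{2} + 32\right)\right) \frac{1}{53} = \left(206 + \frac{65}{2}\right) \frac{1}{53} = \frac{477}{2} \cdot \frac{1}{53} = \frac{9}{2} \approx 4.5$)
$\frac{1}{x \left(\left(-1\right) 76\right)} = \frac{1}{\frac{9}{2} \left(\left(-1\right) 76\right)} = \frac{1}{\frac{9}{2} \left(-76\right)} = \frac{1}{-342} = - \frac{1}{342}$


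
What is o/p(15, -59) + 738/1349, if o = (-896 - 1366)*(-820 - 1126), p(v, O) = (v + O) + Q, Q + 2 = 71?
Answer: 5938116798/33725 ≈ 1.7607e+5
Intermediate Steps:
Q = 69 (Q = -2 + 71 = 69)
p(v, O) = 69 + O + v (p(v, O) = (v + O) + 69 = (O + v) + 69 = 69 + O + v)
o = 4401852 (o = -2262*(-1946) = 4401852)
o/p(15, -59) + 738/1349 = 4401852/(69 - 59 + 15) + 738/1349 = 4401852/25 + 738*(1/1349) = 4401852*(1/25) + 738/1349 = 4401852/25 + 738/1349 = 5938116798/33725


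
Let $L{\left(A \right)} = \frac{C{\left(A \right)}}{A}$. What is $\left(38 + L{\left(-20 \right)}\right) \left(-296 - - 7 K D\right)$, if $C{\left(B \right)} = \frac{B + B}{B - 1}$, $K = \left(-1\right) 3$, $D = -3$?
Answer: $- \frac{185468}{21} \approx -8831.8$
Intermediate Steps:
$K = -3$
$C{\left(B \right)} = \frac{2 B}{-1 + B}$
$L{\left(A \right)} = \frac{2}{-1 + A}$ ($L{\left(A \right)} = \frac{2 A \frac{1}{-1 + A}}{A} = \frac{2}{-1 + A}$)
$\left(38 + L{\left(-20 \right)}\right) \left(-296 - - 7 K D\right) = \left(38 + \frac{2}{-1 - 20}\right) \left(-296 - \left(-7\right) \left(-3\right) \left(-3\right)\right) = \left(38 + \frac{2}{-21}\right) \left(-296 - 21 \left(-3\right)\right) = \left(38 + 2 \left(- \frac{1}{21}\right)\right) \left(-296 - -63\right) = \left(38 - \frac{2}{21}\right) \left(-296 + 63\right) = \frac{796}{21} \left(-233\right) = - \frac{185468}{21}$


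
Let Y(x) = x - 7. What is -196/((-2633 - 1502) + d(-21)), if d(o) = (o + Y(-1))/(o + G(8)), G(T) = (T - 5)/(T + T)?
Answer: 65268/1376491 ≈ 0.047416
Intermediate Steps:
Y(x) = -7 + x
G(T) = (-5 + T)/(2*T) (G(T) = (-5 + T)/((2*T)) = (-5 + T)*(1/(2*T)) = (-5 + T)/(2*T))
d(o) = (-8 + o)/(3/16 + o) (d(o) = (o + (-7 - 1))/(o + (½)*(-5 + 8)/8) = (o - 8)/(o + (½)*(⅛)*3) = (-8 + o)/(o + 3/16) = (-8 + o)/(3/16 + o))
-196/((-2633 - 1502) + d(-21)) = -196/((-2633 - 1502) + 16*(-8 - 21)/(3 + 16*(-21))) = -196/(-4135 + 16*(-29)/(3 - 336)) = -196/(-4135 + 16*(-29)/(-333)) = -196/(-4135 + 16*(-1/333)*(-29)) = -196/(-4135 + 464/333) = -196/(-1376491/333) = -196*(-333/1376491) = 65268/1376491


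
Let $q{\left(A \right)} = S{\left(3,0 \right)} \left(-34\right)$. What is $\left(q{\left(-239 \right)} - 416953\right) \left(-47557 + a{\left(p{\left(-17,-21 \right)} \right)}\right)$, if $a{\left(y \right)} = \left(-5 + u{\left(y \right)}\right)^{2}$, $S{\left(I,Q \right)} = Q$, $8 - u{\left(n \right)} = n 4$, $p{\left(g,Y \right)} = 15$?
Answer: $18474353524$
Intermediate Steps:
$u{\left(n \right)} = 8 - 4 n$ ($u{\left(n \right)} = 8 - n 4 = 8 - 4 n$)
$q{\left(A \right)} = 0$ ($q{\left(A \right)} = 0 \left(-34\right) = 0$)
$a{\left(y \right)} = \left(3 - 4 y\right)^{2}$ ($a{\left(y \right)} = \left(-5 - \left(-8 + 4 y\right)\right)^{2} = \left(3 - 4 y\right)^{2}$)
$\left(q{\left(-239 \right)} - 416953\right) \left(-47557 + a{\left(p{\left(-17,-21 \right)} \right)}\right) = \left(0 - 416953\right) \left(-47557 + \left(-3 + 4 \cdot 15\right)^{2}\right) = - 416953 \left(-47557 + \left(-3 + 60\right)^{2}\right) = - 416953 \left(-47557 + 57^{2}\right) = - 416953 \left(-47557 + 3249\right) = \left(-416953\right) \left(-44308\right) = 18474353524$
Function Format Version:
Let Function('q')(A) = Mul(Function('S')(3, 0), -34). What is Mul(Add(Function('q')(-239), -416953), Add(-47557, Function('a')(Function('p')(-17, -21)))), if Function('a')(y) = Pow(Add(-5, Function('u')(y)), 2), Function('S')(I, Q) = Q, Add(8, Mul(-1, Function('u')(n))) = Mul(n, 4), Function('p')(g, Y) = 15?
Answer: 18474353524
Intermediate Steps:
Function('u')(n) = Add(8, Mul(-4, n)) (Function('u')(n) = Add(8, Mul(-1, Mul(n, 4))) = Add(8, Mul(-1, Mul(4, n))) = Add(8, Mul(-4, n)))
Function('q')(A) = 0 (Function('q')(A) = Mul(0, -34) = 0)
Function('a')(y) = Pow(Add(3, Mul(-4, y)), 2) (Function('a')(y) = Pow(Add(-5, Add(8, Mul(-4, y))), 2) = Pow(Add(3, Mul(-4, y)), 2))
Mul(Add(Function('q')(-239), -416953), Add(-47557, Function('a')(Function('p')(-17, -21)))) = Mul(Add(0, -416953), Add(-47557, Pow(Add(-3, Mul(4, 15)), 2))) = Mul(-416953, Add(-47557, Pow(Add(-3, 60), 2))) = Mul(-416953, Add(-47557, Pow(57, 2))) = Mul(-416953, Add(-47557, 3249)) = Mul(-416953, -44308) = 18474353524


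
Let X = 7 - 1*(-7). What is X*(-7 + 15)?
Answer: 112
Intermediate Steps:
X = 14 (X = 7 + 7 = 14)
X*(-7 + 15) = 14*(-7 + 15) = 14*8 = 112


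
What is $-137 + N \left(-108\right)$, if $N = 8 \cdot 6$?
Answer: $-5321$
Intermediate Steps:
$N = 48$
$-137 + N \left(-108\right) = -137 + 48 \left(-108\right) = -137 - 5184 = -5321$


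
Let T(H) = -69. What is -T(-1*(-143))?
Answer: 69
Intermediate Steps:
-T(-1*(-143)) = -1*(-69) = 69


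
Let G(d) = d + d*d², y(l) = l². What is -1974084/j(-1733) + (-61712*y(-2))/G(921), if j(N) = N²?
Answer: -771478370172580/1173131057185449 ≈ -0.65762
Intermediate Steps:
G(d) = d + d³
-1974084/j(-1733) + (-61712*y(-2))/G(921) = -1974084/((-1733)²) + (-61712*(-2)²)/(921 + 921³) = -1974084/3003289 + (-61712*4)/(921 + 781229961) = -1974084*1/3003289 - 246848/781230882 = -1974084/3003289 - 246848*1/781230882 = -1974084/3003289 - 123424/390615441 = -771478370172580/1173131057185449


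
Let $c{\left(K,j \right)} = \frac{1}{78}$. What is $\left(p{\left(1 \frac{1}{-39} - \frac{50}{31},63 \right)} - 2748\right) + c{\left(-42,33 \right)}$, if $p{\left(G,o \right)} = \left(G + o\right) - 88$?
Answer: $- \frac{6709045}{2418} \approx -2774.6$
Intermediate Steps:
$c{\left(K,j \right)} = \frac{1}{78}$
$p{\left(G,o \right)} = -88 + G + o$
$\left(p{\left(1 \frac{1}{-39} - \frac{50}{31},63 \right)} - 2748\right) + c{\left(-42,33 \right)} = \left(\left(-88 + \left(1 \frac{1}{-39} - \frac{50}{31}\right) + 63\right) - 2748\right) + \frac{1}{78} = \left(\left(-88 + \left(1 \left(- \frac{1}{39}\right) - \frac{50}{31}\right) + 63\right) - 2748\right) + \frac{1}{78} = \left(\left(-88 - \frac{1981}{1209} + 63\right) - 2748\right) + \frac{1}{78} = \left(- \frac{32206}{1209} - 2748\right) + \frac{1}{78} = - \frac{3354538}{1209} + \frac{1}{78} = - \frac{6709045}{2418}$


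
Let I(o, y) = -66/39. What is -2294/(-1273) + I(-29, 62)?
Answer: 1816/16549 ≈ 0.10973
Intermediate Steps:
I(o, y) = -22/13 (I(o, y) = -66*1/39 = -22/13)
-2294/(-1273) + I(-29, 62) = -2294/(-1273) - 22/13 = -2294*(-1/1273) - 22/13 = 2294/1273 - 22/13 = 1816/16549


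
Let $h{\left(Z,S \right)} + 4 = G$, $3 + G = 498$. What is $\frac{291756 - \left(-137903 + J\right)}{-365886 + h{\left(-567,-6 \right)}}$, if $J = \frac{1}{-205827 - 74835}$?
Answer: $- \frac{120588954259}{102552491490} \approx -1.1759$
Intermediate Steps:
$G = 495$ ($G = -3 + 498 = 495$)
$h{\left(Z,S \right)} = 491$ ($h{\left(Z,S \right)} = -4 + 495 = 491$)
$J = - \frac{1}{280662}$ ($J = \frac{1}{-205827 - 74835} = \frac{1}{-280662} = - \frac{1}{280662} \approx -3.563 \cdot 10^{-6}$)
$\frac{291756 - \left(-137903 + J\right)}{-365886 + h{\left(-567,-6 \right)}} = \frac{291756 + \left(137903 - - \frac{1}{280662}\right)}{-365886 + 491} = \frac{291756 + \left(137903 + \frac{1}{280662}\right)}{-365395} = \left(291756 + \frac{38704131787}{280662}\right) \left(- \frac{1}{365395}\right) = \frac{120588954259}{280662} \left(- \frac{1}{365395}\right) = - \frac{120588954259}{102552491490}$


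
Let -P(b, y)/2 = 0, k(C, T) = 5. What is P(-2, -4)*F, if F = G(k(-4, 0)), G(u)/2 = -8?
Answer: 0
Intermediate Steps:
G(u) = -16 (G(u) = 2*(-8) = -16)
P(b, y) = 0 (P(b, y) = -2*0 = 0)
F = -16
P(-2, -4)*F = 0*(-16) = 0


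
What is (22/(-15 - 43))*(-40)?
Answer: 440/29 ≈ 15.172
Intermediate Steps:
(22/(-15 - 43))*(-40) = (22/(-58))*(-40) = (22*(-1/58))*(-40) = -11/29*(-40) = 440/29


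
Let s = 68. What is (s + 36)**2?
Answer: 10816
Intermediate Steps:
(s + 36)**2 = (68 + 36)**2 = 104**2 = 10816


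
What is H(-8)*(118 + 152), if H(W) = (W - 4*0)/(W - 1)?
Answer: 240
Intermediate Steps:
H(W) = W/(-1 + W) (H(W) = (W + 0)/(-1 + W) = W/(-1 + W))
H(-8)*(118 + 152) = (-8/(-1 - 8))*(118 + 152) = -8/(-9)*270 = -8*(-⅑)*270 = (8/9)*270 = 240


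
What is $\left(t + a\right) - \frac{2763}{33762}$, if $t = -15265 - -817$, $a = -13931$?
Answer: $- \frac{319378187}{11254} \approx -28379.0$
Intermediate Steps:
$t = -14448$ ($t = -15265 + 817 = -14448$)
$\left(t + a\right) - \frac{2763}{33762} = \left(-14448 - 13931\right) - \frac{2763}{33762} = -28379 - \frac{921}{11254} = - \frac{319378187}{11254}$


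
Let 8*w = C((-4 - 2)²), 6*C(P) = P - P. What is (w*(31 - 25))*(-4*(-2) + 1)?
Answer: 0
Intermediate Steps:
C(P) = 0 (C(P) = (P - P)/6 = (⅙)*0 = 0)
w = 0 (w = (⅛)*0 = 0)
(w*(31 - 25))*(-4*(-2) + 1) = (0*(31 - 25))*(-4*(-2) + 1) = (0*6)*(8 + 1) = 0*9 = 0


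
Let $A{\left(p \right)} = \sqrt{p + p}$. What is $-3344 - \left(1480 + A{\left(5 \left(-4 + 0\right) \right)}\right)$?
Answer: $-4824 - 2 i \sqrt{10} \approx -4824.0 - 6.3246 i$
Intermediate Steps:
$A{\left(p \right)} = \sqrt{2} \sqrt{p}$ ($A{\left(p \right)} = \sqrt{2 p} = \sqrt{2} \sqrt{p}$)
$-3344 - \left(1480 + A{\left(5 \left(-4 + 0\right) \right)}\right) = -3344 - \left(1480 + \sqrt{2} \sqrt{5 \left(-4 + 0\right)}\right) = -3344 - \left(1480 + \sqrt{2} \sqrt{5 \left(-4\right)}\right) = -3344 - \left(1480 + \sqrt{2} \sqrt{-20}\right) = -3344 - \left(1480 + \sqrt{2} \cdot 2 i \sqrt{5}\right) = -3344 - \left(1480 + 2 i \sqrt{10}\right) = -4824 - 2 i \sqrt{10}$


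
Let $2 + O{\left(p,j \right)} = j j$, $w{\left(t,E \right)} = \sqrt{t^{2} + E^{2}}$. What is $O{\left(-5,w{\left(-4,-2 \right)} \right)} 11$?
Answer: $198$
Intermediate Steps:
$w{\left(t,E \right)} = \sqrt{E^{2} + t^{2}}$
$O{\left(p,j \right)} = -2 + j^{2}$ ($O{\left(p,j \right)} = -2 + j j = -2 + j^{2}$)
$O{\left(-5,w{\left(-4,-2 \right)} \right)} 11 = \left(-2 + \left(\sqrt{\left(-2\right)^{2} + \left(-4\right)^{2}}\right)^{2}\right) 11 = \left(-2 + \left(\sqrt{4 + 16}\right)^{2}\right) 11 = \left(-2 + \left(\sqrt{20}\right)^{2}\right) 11 = \left(-2 + \left(2 \sqrt{5}\right)^{2}\right) 11 = \left(-2 + 20\right) 11 = 18 \cdot 11 = 198$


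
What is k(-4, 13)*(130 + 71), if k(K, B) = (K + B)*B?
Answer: 23517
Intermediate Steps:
k(K, B) = B*(B + K) (k(K, B) = (B + K)*B = B*(B + K))
k(-4, 13)*(130 + 71) = (13*(13 - 4))*(130 + 71) = (13*9)*201 = 117*201 = 23517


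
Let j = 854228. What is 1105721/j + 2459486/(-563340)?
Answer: -369516234667/120305200380 ≈ -3.0715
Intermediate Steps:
1105721/j + 2459486/(-563340) = 1105721/854228 + 2459486/(-563340) = 1105721*(1/854228) + 2459486*(-1/563340) = 1105721/854228 - 1229743/281670 = -369516234667/120305200380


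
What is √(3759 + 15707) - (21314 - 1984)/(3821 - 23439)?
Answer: 9665/9809 + √19466 ≈ 140.51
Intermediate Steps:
√(3759 + 15707) - (21314 - 1984)/(3821 - 23439) = √19466 - 19330/(-19618) = √19466 - 19330*(-1)/19618 = √19466 - 1*(-9665/9809) = √19466 + 9665/9809 = 9665/9809 + √19466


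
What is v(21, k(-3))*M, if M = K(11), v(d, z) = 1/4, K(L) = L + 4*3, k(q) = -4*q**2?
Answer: 23/4 ≈ 5.7500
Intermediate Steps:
K(L) = 12 + L (K(L) = L + 12 = 12 + L)
v(d, z) = 1/4
M = 23 (M = 12 + 11 = 23)
v(21, k(-3))*M = (1/4)*23 = 23/4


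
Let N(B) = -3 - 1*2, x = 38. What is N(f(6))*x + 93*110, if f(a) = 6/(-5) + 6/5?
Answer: 10040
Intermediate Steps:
f(a) = 0 (f(a) = 6*(-⅕) + 6*(⅕) = -6/5 + 6/5 = 0)
N(B) = -5 (N(B) = -3 - 2 = -5)
N(f(6))*x + 93*110 = -5*38 + 93*110 = -190 + 10230 = 10040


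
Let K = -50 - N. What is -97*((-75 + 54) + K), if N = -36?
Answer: 3395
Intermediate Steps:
K = -14 (K = -50 - 1*(-36) = -50 + 36 = -14)
-97*((-75 + 54) + K) = -97*((-75 + 54) - 14) = -97*(-21 - 14) = -97*(-35) = 3395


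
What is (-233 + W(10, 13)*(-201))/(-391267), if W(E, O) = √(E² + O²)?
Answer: 233/391267 + 201*√269/391267 ≈ 0.0090211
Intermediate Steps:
(-233 + W(10, 13)*(-201))/(-391267) = (-233 + √(10² + 13²)*(-201))/(-391267) = (-233 + √(100 + 169)*(-201))*(-1/391267) = (-233 + √269*(-201))*(-1/391267) = (-233 - 201*√269)*(-1/391267) = 233/391267 + 201*√269/391267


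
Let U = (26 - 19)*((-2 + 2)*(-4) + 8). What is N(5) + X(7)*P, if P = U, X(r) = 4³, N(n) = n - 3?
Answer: 3586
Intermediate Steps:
N(n) = -3 + n
X(r) = 64
U = 56 (U = 7*(0*(-4) + 8) = 7*(0 + 8) = 7*8 = 56)
P = 56
N(5) + X(7)*P = (-3 + 5) + 64*56 = 2 + 3584 = 3586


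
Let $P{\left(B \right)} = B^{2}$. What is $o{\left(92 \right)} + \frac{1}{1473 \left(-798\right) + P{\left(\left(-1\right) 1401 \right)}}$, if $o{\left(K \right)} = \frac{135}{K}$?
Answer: $\frac{106291937}{72435924} \approx 1.4674$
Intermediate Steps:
$o{\left(92 \right)} + \frac{1}{1473 \left(-798\right) + P{\left(\left(-1\right) 1401 \right)}} = \frac{135}{92} + \frac{1}{1473 \left(-798\right) + \left(\left(-1\right) 1401\right)^{2}} = 135 \cdot \frac{1}{92} + \frac{1}{-1175454 + \left(-1401\right)^{2}} = \frac{135}{92} + \frac{1}{-1175454 + 1962801} = \frac{135}{92} + \frac{1}{787347} = \frac{106291937}{72435924}$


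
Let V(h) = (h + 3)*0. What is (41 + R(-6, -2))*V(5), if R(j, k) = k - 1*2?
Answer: 0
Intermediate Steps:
R(j, k) = -2 + k (R(j, k) = k - 2 = -2 + k)
V(h) = 0 (V(h) = (3 + h)*0 = 0)
(41 + R(-6, -2))*V(5) = (41 + (-2 - 2))*0 = (41 - 4)*0 = 37*0 = 0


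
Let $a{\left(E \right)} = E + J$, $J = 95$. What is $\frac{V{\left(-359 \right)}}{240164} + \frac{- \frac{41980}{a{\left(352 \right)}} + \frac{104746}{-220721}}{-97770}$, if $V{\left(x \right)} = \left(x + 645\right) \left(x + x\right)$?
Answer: $- \frac{247324216006657954}{289584101341599795} \approx -0.85407$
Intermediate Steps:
$V{\left(x \right)} = 2 x \left(645 + x\right)$ ($V{\left(x \right)} = \left(645 + x\right) 2 x = 2 x \left(645 + x\right)$)
$a{\left(E \right)} = 95 + E$ ($a{\left(E \right)} = E + 95 = 95 + E$)
$\frac{V{\left(-359 \right)}}{240164} + \frac{- \frac{41980}{a{\left(352 \right)}} + \frac{104746}{-220721}}{-97770} = \frac{2 \left(-359\right) \left(645 - 359\right)}{240164} + \frac{- \frac{41980}{95 + 352} + \frac{104746}{-220721}}{-97770} = 2 \left(-359\right) 286 \cdot \frac{1}{240164} + \left(- \frac{41980}{447} + 104746 \left(- \frac{1}{220721}\right)\right) \left(- \frac{1}{97770}\right) = \left(-205348\right) \frac{1}{240164} + \left(\left(-41980\right) \frac{1}{447} - \frac{104746}{220721}\right) \left(- \frac{1}{97770}\right) = - \frac{51337}{60041} + \left(- \frac{41980}{447} - \frac{104746}{220721}\right) \left(- \frac{1}{97770}\right) = - \frac{51337}{60041} - - \frac{4656344521}{4823105899995} = - \frac{51337}{60041} + \frac{4656344521}{4823105899995} = - \frac{247324216006657954}{289584101341599795}$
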